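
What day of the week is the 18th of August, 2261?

Sunday

Doomsday rule: the anchor day for the 2200s is Friday. For year 61: 61÷12 = 5 r 1, and 1÷4 = 0, so 5+1+0 = 6.
Friday + 6 ≡ Thursday — that's 2261's doomsday.
In August the doomsday date is Aug 8.
Aug 18 is 10 days after Aug 8; 10 mod 7 = 3, so Thursday + 3 = Sunday.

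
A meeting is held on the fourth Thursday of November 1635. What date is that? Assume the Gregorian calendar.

November 1, 1635 is a Thursday.
The first Thursday is therefore November 1 (same day).
The fourth Thursday is 1 + 3×7 = November 22.

November 22, 1635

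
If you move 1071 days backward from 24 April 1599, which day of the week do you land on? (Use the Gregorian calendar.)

First find the weekday of Apr 24, 1599. Doomsday rule: the anchor day for the 1500s is Wednesday. For year 99: 99÷12 = 8 r 3, and 3÷4 = 0, so 8+3+0 = 11.
Wednesday + 11 ≡ Sunday — that's 1599's doomsday.
In April the doomsday date is Apr 4.
Apr 24 is 20 days after Apr 4; 20 mod 7 = 6, so Sunday + 6 = Saturday.
1071 mod 7 = 0, so 1071 days before a Saturday is Saturday − 0 = Saturday.

Saturday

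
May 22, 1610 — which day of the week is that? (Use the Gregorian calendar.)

Doomsday rule: the anchor day for the 1600s is Tuesday. For year 10: 10÷12 = 0 r 10, and 10÷4 = 2, so 0+10+2 = 12.
Tuesday + 12 ≡ Sunday — that's 1610's doomsday.
In May the doomsday date is May 9.
May 22 is 13 days after May 9; 13 mod 7 = 6, so Sunday + 6 = Saturday.

Saturday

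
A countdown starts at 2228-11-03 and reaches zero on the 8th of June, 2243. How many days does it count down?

5330

Nov 3, 2228 → Nov 3, 2229: 365 days.
Nov 3, 2229 → Nov 3, 2230: 365 days.
Nov 3, 2230 → Nov 3, 2231: 365 days.
Nov 3, 2231 → Nov 3, 2232: 366 days (Feb 29, 2232 is in that span).
Nov 3, 2232 → Nov 3, 2233: 365 days.
Nov 3, 2233 → Nov 3, 2234: 365 days.
Nov 3, 2234 → Nov 3, 2235: 365 days.
Nov 3, 2235 → Nov 3, 2236: 366 days (Feb 29, 2236 is in that span).
Nov 3, 2236 → Nov 3, 2237: 365 days.
Nov 3, 2237 → Nov 3, 2238: 365 days.
Nov 3, 2238 → Nov 3, 2239: 365 days.
Nov 3, 2239 → Nov 3, 2240: 366 days (Feb 29, 2240 is in that span).
Nov 3, 2240 → Nov 3, 2241: 365 days.
Nov 3, 2241 → Nov 3, 2242: 365 days.
Nov 3, 2242 → Dec 3, 2242: 30 days (November has 30).
Dec 3, 2242 → Jan 3, 2243: 31 days (December has 31).
Jan 3, 2243 → Feb 3, 2243: 31 days (January has 31).
Feb 3, 2243 → Mar 3, 2243: 28 days (February has 28).
Mar 3, 2243 → Apr 3, 2243: 31 days (March has 31).
Apr 3, 2243 → May 3, 2243: 30 days (April has 30).
May 3, 2243 → Jun 3, 2243: 31 days (May has 31).
Jun 3, 2243 → Jun 8, 2243: 5 days.
Total: 5330 days.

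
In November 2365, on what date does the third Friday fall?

November 1, 2365 is a Monday.
The first Friday is therefore November 5 (4 days later).
The third Friday is 5 + 2×7 = November 19.

November 19, 2365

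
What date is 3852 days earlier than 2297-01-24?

−366 (one year; includes Feb 29, 2296) → Jan 24, 2296 (3486 left).
−365 (one year) → Jan 24, 2295 (3121 left).
−365 (one year) → Jan 24, 2294 (2756 left).
−365 (one year) → Jan 24, 2293 (2391 left).
−366 (one year; includes Feb 29, 2292) → Jan 24, 2292 (2025 left).
−365 (one year) → Jan 24, 2291 (1660 left).
−365 (one year) → Jan 24, 2290 (1295 left).
−365 (one year) → Jan 24, 2289 (930 left).
−366 (one year; includes Feb 29, 2288) → Jan 24, 2288 (564 left).
−365 (one year) → Jan 24, 2287 (199 left).
−24 → Dec 31, 2286 (end of Dec, 31 days; 175 left).
−31 → Nov 30, 2286 (end of Nov, 30 days; 144 left).
−30 → Oct 31, 2286 (end of Oct, 31 days; 114 left).
−31 → Sep 30, 2286 (end of Sep, 30 days; 83 left).
−30 → Aug 31, 2286 (end of Aug, 31 days; 53 left).
−31 → Jul 31, 2286 (end of Jul, 31 days; 22 left).
−22 → Jul 9, 2286.

July 9, 2286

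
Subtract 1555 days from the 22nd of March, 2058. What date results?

December 18, 2053

−365 (one year) → Mar 22, 2057 (1190 left).
−365 (one year) → Mar 22, 2056 (825 left).
−366 (one year; includes Feb 29, 2056) → Mar 22, 2055 (459 left).
−365 (one year) → Mar 22, 2054 (94 left).
−22 → Feb 28, 2054 (end of Feb, 28 days; 72 left).
−28 → Jan 31, 2054 (end of Jan, 31 days; 44 left).
−31 → Dec 31, 2053 (end of Dec, 31 days; 13 left).
−13 → Dec 18, 2053.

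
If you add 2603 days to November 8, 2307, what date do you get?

December 24, 2314

+366 (one year; includes Feb 29, 2308) → Nov 8, 2308 (2237 left).
+365 (one year) → Nov 8, 2309 (1872 left).
+365 (one year) → Nov 8, 2310 (1507 left).
+365 (one year) → Nov 8, 2311 (1142 left).
+366 (one year; includes Feb 29, 2312) → Nov 8, 2312 (776 left).
+365 (one year) → Nov 8, 2313 (411 left).
+365 (one year) → Nov 8, 2314 (46 left).
Nov has 30 days: +23 → Dec 1, 2314 (23 left).
+23 → Dec 24, 2314.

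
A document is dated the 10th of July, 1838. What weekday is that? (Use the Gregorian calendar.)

Doomsday rule: the anchor day for the 1800s is Friday. For year 38: 38÷12 = 3 r 2, and 2÷4 = 0, so 3+2+0 = 5.
Friday + 5 ≡ Wednesday — that's 1838's doomsday.
In July the doomsday date is Jul 11.
Jul 10 is 1 day before Jul 11; 1 mod 7 = 1, so Wednesday − 1 = Tuesday.

Tuesday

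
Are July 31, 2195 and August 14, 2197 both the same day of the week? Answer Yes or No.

From Jul 31, 2195 to Aug 14, 2197 is 745 days.
745 mod 7 = 3, so they are different weekdays.
(Jul 31, 2195 is a Friday; Aug 14, 2197 is a Monday.)

No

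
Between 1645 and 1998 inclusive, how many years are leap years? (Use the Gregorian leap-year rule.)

85

Multiples of 4 in [1645,1998]: 88.
Of those, multiples of 100: 3 (not leap unless ÷400).
Multiples of 400: 0.
Leap years = 88 − 3 + 0 = 85.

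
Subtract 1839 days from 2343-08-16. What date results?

August 3, 2338

−365 (one year) → Aug 16, 2342 (1474 left).
−365 (one year) → Aug 16, 2341 (1109 left).
−365 (one year) → Aug 16, 2340 (744 left).
−366 (one year; includes Feb 29, 2340) → Aug 16, 2339 (378 left).
−16 → Jul 31, 2339 (end of Jul, 31 days; 362 left).
−31 → Jun 30, 2339 (end of Jun, 30 days; 331 left).
−30 → May 31, 2339 (end of May, 31 days; 301 left).
−31 → Apr 30, 2339 (end of Apr, 30 days; 270 left).
−30 → Mar 31, 2339 (end of Mar, 31 days; 240 left).
−31 → Feb 28, 2339 (end of Feb, 28 days; 209 left).
−28 → Jan 31, 2339 (end of Jan, 31 days; 181 left).
−31 → Dec 31, 2338 (end of Dec, 31 days; 150 left).
−31 → Nov 30, 2338 (end of Nov, 30 days; 119 left).
−30 → Oct 31, 2338 (end of Oct, 31 days; 89 left).
−31 → Sep 30, 2338 (end of Sep, 30 days; 58 left).
−30 → Aug 31, 2338 (end of Aug, 31 days; 28 left).
−28 → Aug 3, 2338.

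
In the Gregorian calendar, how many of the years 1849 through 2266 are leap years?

Multiples of 4 in [1849,2266]: 104.
Of those, multiples of 100: 4 (not leap unless ÷400).
Multiples of 400: 1.
Leap years = 104 − 4 + 1 = 101.

101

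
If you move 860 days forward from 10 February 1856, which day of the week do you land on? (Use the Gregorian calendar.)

Feb 10, 1856 is a Sunday.
860 mod 7 = 6, so 860 days after a Sunday is Sunday + 6 = Saturday.

Saturday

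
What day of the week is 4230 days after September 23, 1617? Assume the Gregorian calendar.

First find the weekday of Sep 23, 1617. Doomsday rule: the anchor day for the 1600s is Tuesday. For year 17: 17÷12 = 1 r 5, and 5÷4 = 1, so 1+5+1 = 7.
Tuesday + 7 ≡ Tuesday — that's 1617's doomsday.
In September the doomsday date is Sep 5.
Sep 23 is 18 days after Sep 5; 18 mod 7 = 4, so Tuesday + 4 = Saturday.
4230 mod 7 = 2, so 4230 days after a Saturday is Saturday + 2 = Monday.

Monday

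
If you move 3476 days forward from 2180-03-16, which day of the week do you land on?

Monday

Mar 16, 2180 is a Thursday.
3476 mod 7 = 4, so 3476 days after a Thursday is Thursday + 4 = Monday.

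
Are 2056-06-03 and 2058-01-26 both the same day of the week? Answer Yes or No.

From Jun 3, 2056 to Jan 26, 2058 is 602 days.
602 mod 7 = 0, so they are the same weekday.
(Jun 3, 2056 is a Saturday; Jan 26, 2058 is a Saturday.)

Yes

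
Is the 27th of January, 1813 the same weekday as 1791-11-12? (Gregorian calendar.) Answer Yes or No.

No

From Nov 12, 1791 to Jan 27, 1813 is 7746 days.
7746 mod 7 = 4, so they are different weekdays.
(Nov 12, 1791 is a Saturday; Jan 27, 1813 is a Wednesday.)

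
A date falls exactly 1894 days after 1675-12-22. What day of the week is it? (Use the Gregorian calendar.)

Thursday

Dec 22, 1675 is a Sunday.
1894 mod 7 = 4, so 1894 days after a Sunday is Sunday + 4 = Thursday.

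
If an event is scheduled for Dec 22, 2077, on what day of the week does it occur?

Wednesday

Doomsday rule: the anchor day for the 2000s is Tuesday. For year 77: 77÷12 = 6 r 5, and 5÷4 = 1, so 6+5+1 = 12.
Tuesday + 12 ≡ Sunday — that's 2077's doomsday.
In December the doomsday date is Dec 12.
Dec 22 is 10 days after Dec 12; 10 mod 7 = 3, so Sunday + 3 = Wednesday.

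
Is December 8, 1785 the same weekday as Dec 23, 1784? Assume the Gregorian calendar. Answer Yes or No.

Yes

From Dec 23, 1784 to Dec 8, 1785 is 350 days.
350 mod 7 = 0, so they are the same weekday.
(Dec 23, 1784 is a Thursday; Dec 8, 1785 is a Thursday.)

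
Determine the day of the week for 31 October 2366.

Doomsday rule: the anchor day for the 2300s is Wednesday. For year 66: 66÷12 = 5 r 6, and 6÷4 = 1, so 5+6+1 = 12.
Wednesday + 12 ≡ Monday — that's 2366's doomsday.
In October the doomsday date is Oct 10.
Oct 31 is 21 days after Oct 10; 21 mod 7 = 0, so Monday + 0 = Monday.

Monday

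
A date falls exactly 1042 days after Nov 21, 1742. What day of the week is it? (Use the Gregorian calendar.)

Tuesday

Nov 21, 1742 is a Wednesday.
1042 mod 7 = 6, so 1042 days after a Wednesday is Wednesday + 6 = Tuesday.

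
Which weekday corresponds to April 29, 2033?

Doomsday rule: the anchor day for the 2000s is Tuesday. For year 33: 33÷12 = 2 r 9, and 9÷4 = 2, so 2+9+2 = 13.
Tuesday + 13 ≡ Monday — that's 2033's doomsday.
In April the doomsday date is Apr 4.
Apr 29 is 25 days after Apr 4; 25 mod 7 = 4, so Monday + 4 = Friday.

Friday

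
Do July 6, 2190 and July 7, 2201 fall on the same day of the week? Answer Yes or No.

Yes

From Jul 6, 2190 to Jul 7, 2201 is 4018 days.
4018 mod 7 = 0, so they are the same weekday.
(Jul 6, 2190 is a Tuesday; Jul 7, 2201 is a Tuesday.)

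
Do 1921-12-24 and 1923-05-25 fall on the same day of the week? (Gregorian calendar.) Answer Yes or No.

No

From Dec 24, 1921 to May 25, 1923 is 517 days.
517 mod 7 = 6, so they are different weekdays.
(Dec 24, 1921 is a Saturday; May 25, 1923 is a Friday.)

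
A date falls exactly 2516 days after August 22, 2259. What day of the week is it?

First find the weekday of Aug 22, 2259. Doomsday rule: the anchor day for the 2200s is Friday. For year 59: 59÷12 = 4 r 11, and 11÷4 = 2, so 4+11+2 = 17.
Friday + 17 ≡ Monday — that's 2259's doomsday.
In August the doomsday date is Aug 8.
Aug 22 is 14 days after Aug 8; 14 mod 7 = 0, so Monday + 0 = Monday.
2516 mod 7 = 3, so 2516 days after a Monday is Monday + 3 = Thursday.

Thursday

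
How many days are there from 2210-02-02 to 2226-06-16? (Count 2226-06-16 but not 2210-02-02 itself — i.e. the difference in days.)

5978

Feb 2, 2210 → Feb 2, 2211: 365 days.
Feb 2, 2211 → Feb 2, 2212: 365 days.
Feb 2, 2212 → Feb 2, 2213: 366 days (Feb 29, 2212 is in that span).
Feb 2, 2213 → Feb 2, 2214: 365 days.
Feb 2, 2214 → Feb 2, 2215: 365 days.
Feb 2, 2215 → Feb 2, 2216: 365 days.
Feb 2, 2216 → Feb 2, 2217: 366 days (Feb 29, 2216 is in that span).
Feb 2, 2217 → Feb 2, 2218: 365 days.
Feb 2, 2218 → Feb 2, 2219: 365 days.
Feb 2, 2219 → Feb 2, 2220: 365 days.
Feb 2, 2220 → Feb 2, 2221: 366 days (Feb 29, 2220 is in that span).
Feb 2, 2221 → Feb 2, 2222: 365 days.
Feb 2, 2222 → Feb 2, 2223: 365 days.
Feb 2, 2223 → Feb 2, 2224: 365 days.
Feb 2, 2224 → Feb 2, 2225: 366 days (Feb 29, 2224 is in that span).
Feb 2, 2225 → Feb 2, 2226: 365 days.
Feb 2, 2226 → Mar 2, 2226: 28 days (February has 28).
Mar 2, 2226 → Apr 2, 2226: 31 days (March has 31).
Apr 2, 2226 → May 2, 2226: 30 days (April has 30).
May 2, 2226 → Jun 2, 2226: 31 days (May has 31).
Jun 2, 2226 → Jun 16, 2226: 14 days.
Total: 5978 days.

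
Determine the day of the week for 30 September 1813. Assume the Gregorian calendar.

Doomsday rule: the anchor day for the 1800s is Friday. For year 13: 13÷12 = 1 r 1, and 1÷4 = 0, so 1+1+0 = 2.
Friday + 2 ≡ Sunday — that's 1813's doomsday.
In September the doomsday date is Sep 5.
Sep 30 is 25 days after Sep 5; 25 mod 7 = 4, so Sunday + 4 = Thursday.

Thursday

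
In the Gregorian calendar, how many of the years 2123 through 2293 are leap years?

42

Multiples of 4 in [2123,2293]: 43.
Of those, multiples of 100: 1 (not leap unless ÷400).
Multiples of 400: 0.
Leap years = 43 − 1 + 0 = 42.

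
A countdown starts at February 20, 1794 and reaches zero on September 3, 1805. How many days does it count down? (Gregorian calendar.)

Feb 20, 1794 → Feb 20, 1795: 365 days.
Feb 20, 1795 → Feb 20, 1796: 365 days.
Feb 20, 1796 → Feb 20, 1797: 366 days (Feb 29, 1796 is in that span).
Feb 20, 1797 → Feb 20, 1798: 365 days.
Feb 20, 1798 → Feb 20, 1799: 365 days.
Feb 20, 1799 → Feb 20, 1800: 365 days.
Feb 20, 1800 → Feb 20, 1801: 365 days.
Feb 20, 1801 → Feb 20, 1802: 365 days.
Feb 20, 1802 → Feb 20, 1803: 365 days.
Feb 20, 1803 → Feb 20, 1804: 365 days.
Feb 20, 1804 → Feb 20, 1805: 366 days (Feb 29, 1804 is in that span).
Feb 20, 1805 → Mar 20, 1805: 28 days (February has 28).
Mar 20, 1805 → Apr 20, 1805: 31 days (March has 31).
Apr 20, 1805 → May 20, 1805: 30 days (April has 30).
May 20, 1805 → Jun 20, 1805: 31 days (May has 31).
Jun 20, 1805 → Jul 20, 1805: 30 days (June has 30).
Jul 20, 1805 → Aug 20, 1805: 31 days (July has 31).
Aug 20, 1805 → Sep 3, 1805: 14 days.
Total: 4212 days.

4212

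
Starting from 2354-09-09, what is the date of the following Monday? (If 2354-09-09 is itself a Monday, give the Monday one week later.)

Sep 9, 2354 is a Thursday.
From Thursday to the next Monday is 4 days.
Sep 9, 2354 + 4 = Sep 13, 2354.

September 13, 2354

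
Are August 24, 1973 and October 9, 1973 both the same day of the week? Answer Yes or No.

From Aug 24, 1973 to Oct 9, 1973 is 46 days.
46 mod 7 = 4, so they are different weekdays.
(Aug 24, 1973 is a Friday; Oct 9, 1973 is a Tuesday.)

No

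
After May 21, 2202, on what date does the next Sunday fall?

May 21, 2202 is a Friday.
From Friday to the next Sunday is 2 days.
May 21, 2202 + 2 = May 23, 2202.

May 23, 2202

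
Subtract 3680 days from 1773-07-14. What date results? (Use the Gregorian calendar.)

−365 (one year) → Jul 14, 1772 (3315 left).
−366 (one year; includes Feb 29, 1772) → Jul 14, 1771 (2949 left).
−365 (one year) → Jul 14, 1770 (2584 left).
−365 (one year) → Jul 14, 1769 (2219 left).
−365 (one year) → Jul 14, 1768 (1854 left).
−366 (one year; includes Feb 29, 1768) → Jul 14, 1767 (1488 left).
−365 (one year) → Jul 14, 1766 (1123 left).
−365 (one year) → Jul 14, 1765 (758 left).
−365 (one year) → Jul 14, 1764 (393 left).
−14 → Jun 30, 1764 (end of Jun, 30 days; 379 left).
−30 → May 31, 1764 (end of May, 31 days; 349 left).
−31 → Apr 30, 1764 (end of Apr, 30 days; 318 left).
−30 → Mar 31, 1764 (end of Mar, 31 days; 288 left).
−31 → Feb 29, 1764 (end of Feb, 29 days; 257 left).
−29 → Jan 31, 1764 (end of Jan, 31 days; 228 left).
−31 → Dec 31, 1763 (end of Dec, 31 days; 197 left).
−31 → Nov 30, 1763 (end of Nov, 30 days; 166 left).
−30 → Oct 31, 1763 (end of Oct, 31 days; 136 left).
−31 → Sep 30, 1763 (end of Sep, 30 days; 105 left).
−30 → Aug 31, 1763 (end of Aug, 31 days; 75 left).
−31 → Jul 31, 1763 (end of Jul, 31 days; 44 left).
−31 → Jun 30, 1763 (end of Jun, 30 days; 13 left).
−13 → Jun 17, 1763.

June 17, 1763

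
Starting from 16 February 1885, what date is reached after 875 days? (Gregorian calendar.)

+365 (one year) → Feb 16, 1886 (510 left).
+365 (one year) → Feb 16, 1887 (145 left).
Feb has 28 days: +13 → Mar 1, 1887 (132 left).
Mar has 31 days: +31 → Apr 1, 1887 (101 left).
Apr has 30 days: +30 → May 1, 1887 (71 left).
May has 31 days: +31 → Jun 1, 1887 (40 left).
Jun has 30 days: +30 → Jul 1, 1887 (10 left).
+10 → Jul 11, 1887.

July 11, 1887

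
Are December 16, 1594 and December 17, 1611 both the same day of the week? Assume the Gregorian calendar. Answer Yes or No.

From Dec 16, 1594 to Dec 17, 1611 is 6210 days.
6210 mod 7 = 1, so they are different weekdays.
(Dec 16, 1594 is a Friday; Dec 17, 1611 is a Saturday.)

No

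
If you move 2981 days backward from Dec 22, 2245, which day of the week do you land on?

Tuesday

Dec 22, 2245 is a Monday.
2981 mod 7 = 6, so 2981 days before a Monday is Monday − 6 = Tuesday.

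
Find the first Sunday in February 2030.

February 1, 2030 is a Friday.
The first Sunday is therefore February 3 (2 days later).

February 3, 2030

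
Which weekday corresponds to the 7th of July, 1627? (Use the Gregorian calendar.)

Wednesday

Doomsday rule: the anchor day for the 1600s is Tuesday. For year 27: 27÷12 = 2 r 3, and 3÷4 = 0, so 2+3+0 = 5.
Tuesday + 5 ≡ Sunday — that's 1627's doomsday.
In July the doomsday date is Jul 11.
Jul 7 is 4 days before Jul 11; 4 mod 7 = 4, so Sunday − 4 = Wednesday.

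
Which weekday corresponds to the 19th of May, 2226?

January 1, 2226 is a Sunday.
Jan 1, 2226 → Feb 1, 2226: 31 days (January has 31).
Feb 1, 2226 → Mar 1, 2226: 28 days (February has 28).
Mar 1, 2226 → Apr 1, 2226: 31 days (March has 31).
Apr 1, 2226 → May 1, 2226: 30 days (April has 30).
May 1, 2226 → May 19, 2226: 18 days.
Total: 138 days.
138 mod 7 = 5, so Sunday + 5 = Friday.

Friday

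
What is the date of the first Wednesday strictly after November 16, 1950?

Nov 16, 1950 is a Thursday.
From Thursday to the next Wednesday is 6 days.
Nov 16, 1950 + 6 = Nov 22, 1950.

November 22, 1950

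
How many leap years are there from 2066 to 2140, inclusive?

Multiples of 4 in [2066,2140]: 19.
Of those, multiples of 100: 1 (not leap unless ÷400).
Multiples of 400: 0.
Leap years = 19 − 1 + 0 = 18.

18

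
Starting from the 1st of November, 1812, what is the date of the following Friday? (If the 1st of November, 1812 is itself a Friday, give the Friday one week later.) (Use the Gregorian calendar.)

November 6, 1812

Nov 1, 1812 is a Sunday.
From Sunday to the next Friday is 5 days.
Nov 1, 1812 + 5 = Nov 6, 1812.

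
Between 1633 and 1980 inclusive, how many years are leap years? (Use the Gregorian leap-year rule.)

Multiples of 4 in [1633,1980]: 87.
Of those, multiples of 100: 3 (not leap unless ÷400).
Multiples of 400: 0.
Leap years = 87 − 3 + 0 = 84.

84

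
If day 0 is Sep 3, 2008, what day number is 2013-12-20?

1934

Sep 3, 2008 → Sep 3, 2009: 365 days.
Sep 3, 2009 → Sep 3, 2010: 365 days.
Sep 3, 2010 → Sep 3, 2011: 365 days.
Sep 3, 2011 → Sep 3, 2012: 366 days (Feb 29, 2012 is in that span).
Sep 3, 2012 → Sep 3, 2013: 365 days.
Sep 3, 2013 → Oct 3, 2013: 30 days (September has 30).
Oct 3, 2013 → Nov 3, 2013: 31 days (October has 31).
Nov 3, 2013 → Dec 3, 2013: 30 days (November has 30).
Dec 3, 2013 → Dec 20, 2013: 17 days.
Total: 1934 days.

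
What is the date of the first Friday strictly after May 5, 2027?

May 7, 2027

May 5, 2027 is a Wednesday.
From Wednesday to the next Friday is 2 days.
May 5, 2027 + 2 = May 7, 2027.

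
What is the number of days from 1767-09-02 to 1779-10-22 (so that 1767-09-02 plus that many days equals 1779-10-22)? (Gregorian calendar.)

Sep 2, 1767 → Sep 2, 1768: 366 days (Feb 29, 1768 is in that span).
Sep 2, 1768 → Sep 2, 1769: 365 days.
Sep 2, 1769 → Sep 2, 1770: 365 days.
Sep 2, 1770 → Sep 2, 1771: 365 days.
Sep 2, 1771 → Sep 2, 1772: 366 days (Feb 29, 1772 is in that span).
Sep 2, 1772 → Sep 2, 1773: 365 days.
Sep 2, 1773 → Sep 2, 1774: 365 days.
Sep 2, 1774 → Sep 2, 1775: 365 days.
Sep 2, 1775 → Sep 2, 1776: 366 days (Feb 29, 1776 is in that span).
Sep 2, 1776 → Sep 2, 1777: 365 days.
Sep 2, 1777 → Sep 2, 1778: 365 days.
Sep 2, 1778 → Sep 2, 1779: 365 days.
Sep 2, 1779 → Oct 2, 1779: 30 days (September has 30).
Oct 2, 1779 → Oct 22, 1779: 20 days.
Total: 4433 days.

4433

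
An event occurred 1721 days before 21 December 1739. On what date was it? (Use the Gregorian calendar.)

−365 (one year) → Dec 21, 1738 (1356 left).
−365 (one year) → Dec 21, 1737 (991 left).
−365 (one year) → Dec 21, 1736 (626 left).
−366 (one year; includes Feb 29, 1736) → Dec 21, 1735 (260 left).
−21 → Nov 30, 1735 (end of Nov, 30 days; 239 left).
−30 → Oct 31, 1735 (end of Oct, 31 days; 209 left).
−31 → Sep 30, 1735 (end of Sep, 30 days; 178 left).
−30 → Aug 31, 1735 (end of Aug, 31 days; 148 left).
−31 → Jul 31, 1735 (end of Jul, 31 days; 117 left).
−31 → Jun 30, 1735 (end of Jun, 30 days; 86 left).
−30 → May 31, 1735 (end of May, 31 days; 56 left).
−31 → Apr 30, 1735 (end of Apr, 30 days; 25 left).
−25 → Apr 5, 1735.

April 5, 1735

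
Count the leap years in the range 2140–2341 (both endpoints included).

49

Multiples of 4 in [2140,2341]: 51.
Of those, multiples of 100: 2 (not leap unless ÷400).
Multiples of 400: 0.
Leap years = 51 − 2 + 0 = 49.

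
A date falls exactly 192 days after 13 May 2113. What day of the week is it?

Tuesday

May 13, 2113 is a Saturday.
192 mod 7 = 3, so 192 days after a Saturday is Saturday + 3 = Tuesday.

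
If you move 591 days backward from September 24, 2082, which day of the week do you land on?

First find the weekday of Sep 24, 2082. Doomsday rule: the anchor day for the 2000s is Tuesday. For year 82: 82÷12 = 6 r 10, and 10÷4 = 2, so 6+10+2 = 18.
Tuesday + 18 ≡ Saturday — that's 2082's doomsday.
In September the doomsday date is Sep 5.
Sep 24 is 19 days after Sep 5; 19 mod 7 = 5, so Saturday + 5 = Thursday.
591 mod 7 = 3, so 591 days before a Thursday is Thursday − 3 = Monday.

Monday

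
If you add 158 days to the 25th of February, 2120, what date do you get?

Feb has 29 days: +5 → Mar 1, 2120 (153 left).
Mar has 31 days: +31 → Apr 1, 2120 (122 left).
Apr has 30 days: +30 → May 1, 2120 (92 left).
May has 31 days: +31 → Jun 1, 2120 (61 left).
Jun has 30 days: +30 → Jul 1, 2120 (31 left).
Jul has 31 days: +31 → Aug 1, 2120 (0 left).

August 1, 2120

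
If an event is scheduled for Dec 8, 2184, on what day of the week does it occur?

Wednesday

January 1, 2184 is a Thursday.
Jan 1, 2184 → Feb 1, 2184: 31 days (January has 31).
Feb 1, 2184 → Mar 1, 2184: 29 days (February has 29).
Mar 1, 2184 → Apr 1, 2184: 31 days (March has 31).
Apr 1, 2184 → May 1, 2184: 30 days (April has 30).
May 1, 2184 → Jun 1, 2184: 31 days (May has 31).
Jun 1, 2184 → Jul 1, 2184: 30 days (June has 30).
Jul 1, 2184 → Aug 1, 2184: 31 days (July has 31).
Aug 1, 2184 → Sep 1, 2184: 31 days (August has 31).
Sep 1, 2184 → Oct 1, 2184: 30 days (September has 30).
Oct 1, 2184 → Nov 1, 2184: 31 days (October has 31).
Nov 1, 2184 → Dec 1, 2184: 30 days (November has 30).
Dec 1, 2184 → Dec 8, 2184: 7 days.
Total: 342 days.
342 mod 7 = 6, so Thursday + 6 = Wednesday.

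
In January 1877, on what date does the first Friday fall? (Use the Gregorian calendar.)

January 1, 1877 is a Monday.
The first Friday is therefore January 5 (4 days later).

January 5, 1877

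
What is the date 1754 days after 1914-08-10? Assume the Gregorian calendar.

+365 (one year) → Aug 10, 1915 (1389 left).
+366 (one year; includes Feb 29, 1916) → Aug 10, 1916 (1023 left).
+365 (one year) → Aug 10, 1917 (658 left).
+365 (one year) → Aug 10, 1918 (293 left).
Aug has 31 days: +22 → Sep 1, 1918 (271 left).
Sep has 30 days: +30 → Oct 1, 1918 (241 left).
Oct has 31 days: +31 → Nov 1, 1918 (210 left).
Nov has 30 days: +30 → Dec 1, 1918 (180 left).
Dec has 31 days: +31 → Jan 1, 1919 (149 left).
Jan has 31 days: +31 → Feb 1, 1919 (118 left).
Feb has 28 days: +28 → Mar 1, 1919 (90 left).
Mar has 31 days: +31 → Apr 1, 1919 (59 left).
Apr has 30 days: +30 → May 1, 1919 (29 left).
+29 → May 30, 1919.

May 30, 1919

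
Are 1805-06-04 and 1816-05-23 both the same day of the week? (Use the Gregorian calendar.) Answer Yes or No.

No

From Jun 4, 1805 to May 23, 1816 is 4006 days.
4006 mod 7 = 2, so they are different weekdays.
(Jun 4, 1805 is a Tuesday; May 23, 1816 is a Thursday.)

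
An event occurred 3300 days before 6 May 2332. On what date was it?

−366 (one year; includes Feb 29, 2332) → May 6, 2331 (2934 left).
−365 (one year) → May 6, 2330 (2569 left).
−365 (one year) → May 6, 2329 (2204 left).
−365 (one year) → May 6, 2328 (1839 left).
−366 (one year; includes Feb 29, 2328) → May 6, 2327 (1473 left).
−365 (one year) → May 6, 2326 (1108 left).
−365 (one year) → May 6, 2325 (743 left).
−365 (one year) → May 6, 2324 (378 left).
−6 → Apr 30, 2324 (end of Apr, 30 days; 372 left).
−30 → Mar 31, 2324 (end of Mar, 31 days; 342 left).
−31 → Feb 29, 2324 (end of Feb, 29 days; 311 left).
−29 → Jan 31, 2324 (end of Jan, 31 days; 282 left).
−31 → Dec 31, 2323 (end of Dec, 31 days; 251 left).
−31 → Nov 30, 2323 (end of Nov, 30 days; 220 left).
−30 → Oct 31, 2323 (end of Oct, 31 days; 190 left).
−31 → Sep 30, 2323 (end of Sep, 30 days; 159 left).
−30 → Aug 31, 2323 (end of Aug, 31 days; 129 left).
−31 → Jul 31, 2323 (end of Jul, 31 days; 98 left).
−31 → Jun 30, 2323 (end of Jun, 30 days; 67 left).
−30 → May 31, 2323 (end of May, 31 days; 37 left).
−31 → Apr 30, 2323 (end of Apr, 30 days; 6 left).
−6 → Apr 24, 2323.

April 24, 2323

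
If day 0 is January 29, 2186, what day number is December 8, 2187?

Jan 29, 2186 → Jan 29, 2187: 365 days.
Jan 29, 2187 → Feb 28, 2187: 30 days (January has 31).
Feb 28, 2187 → Mar 28, 2187: 28 days (February has 28).
Mar 28, 2187 → Apr 28, 2187: 31 days (March has 31).
Apr 28, 2187 → May 28, 2187: 30 days (April has 30).
May 28, 2187 → Jun 28, 2187: 31 days (May has 31).
Jun 28, 2187 → Jul 28, 2187: 30 days (June has 30).
Jul 28, 2187 → Aug 28, 2187: 31 days (July has 31).
Aug 28, 2187 → Sep 28, 2187: 31 days (August has 31).
Sep 28, 2187 → Oct 28, 2187: 30 days (September has 30).
Oct 28, 2187 → Nov 28, 2187: 31 days (October has 31).
Nov 28, 2187 → Dec 8, 2187: 10 days.
Total: 678 days.

678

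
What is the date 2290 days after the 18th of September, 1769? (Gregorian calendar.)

+365 (one year) → Sep 18, 1770 (1925 left).
+365 (one year) → Sep 18, 1771 (1560 left).
+366 (one year; includes Feb 29, 1772) → Sep 18, 1772 (1194 left).
+365 (one year) → Sep 18, 1773 (829 left).
+365 (one year) → Sep 18, 1774 (464 left).
+365 (one year) → Sep 18, 1775 (99 left).
Sep has 30 days: +13 → Oct 1, 1775 (86 left).
Oct has 31 days: +31 → Nov 1, 1775 (55 left).
Nov has 30 days: +30 → Dec 1, 1775 (25 left).
+25 → Dec 26, 1775.

December 26, 1775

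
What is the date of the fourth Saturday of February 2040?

February 25, 2040

February 1, 2040 is a Wednesday.
The first Saturday is therefore February 4 (3 days later).
The fourth Saturday is 4 + 3×7 = February 25.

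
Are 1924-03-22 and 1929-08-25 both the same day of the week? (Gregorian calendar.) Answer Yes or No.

From Mar 22, 1924 to Aug 25, 1929 is 1982 days.
1982 mod 7 = 1, so they are different weekdays.
(Mar 22, 1924 is a Saturday; Aug 25, 1929 is a Sunday.)

No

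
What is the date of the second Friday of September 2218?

September 11, 2218

September 1, 2218 is a Tuesday.
The first Friday is therefore September 4 (3 days later).
The second Friday is 4 + 1×7 = September 11.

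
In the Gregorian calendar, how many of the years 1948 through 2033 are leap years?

Multiples of 4 in [1948,2033]: 22.
Of those, multiples of 100: 1 (not leap unless ÷400).
Multiples of 400: 1.
Leap years = 22 − 1 + 1 = 22.

22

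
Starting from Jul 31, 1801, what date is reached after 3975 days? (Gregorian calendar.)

+365 (one year) → Jul 31, 1802 (3610 left).
+365 (one year) → Jul 31, 1803 (3245 left).
+366 (one year; includes Feb 29, 1804) → Jul 31, 1804 (2879 left).
+365 (one year) → Jul 31, 1805 (2514 left).
+365 (one year) → Jul 31, 1806 (2149 left).
+365 (one year) → Jul 31, 1807 (1784 left).
+366 (one year; includes Feb 29, 1808) → Jul 31, 1808 (1418 left).
+365 (one year) → Jul 31, 1809 (1053 left).
+365 (one year) → Jul 31, 1810 (688 left).
+365 (one year) → Jul 31, 1811 (323 left).
Jul has 31 days: +1 → Aug 1, 1811 (322 left).
Aug has 31 days: +31 → Sep 1, 1811 (291 left).
Sep has 30 days: +30 → Oct 1, 1811 (261 left).
Oct has 31 days: +31 → Nov 1, 1811 (230 left).
Nov has 30 days: +30 → Dec 1, 1811 (200 left).
Dec has 31 days: +31 → Jan 1, 1812 (169 left).
Jan has 31 days: +31 → Feb 1, 1812 (138 left).
Feb has 29 days: +29 → Mar 1, 1812 (109 left).
Mar has 31 days: +31 → Apr 1, 1812 (78 left).
Apr has 30 days: +30 → May 1, 1812 (48 left).
May has 31 days: +31 → Jun 1, 1812 (17 left).
+17 → Jun 18, 1812.

June 18, 1812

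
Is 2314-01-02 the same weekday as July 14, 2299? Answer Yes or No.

From Jul 14, 2299 to Jan 2, 2314 is 5285 days.
5285 mod 7 = 0, so they are the same weekday.
(Jul 14, 2299 is a Friday; Jan 2, 2314 is a Friday.)

Yes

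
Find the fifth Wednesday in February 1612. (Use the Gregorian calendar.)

February 29, 1612

February 1, 1612 is a Wednesday.
The first Wednesday is therefore February 1 (same day).
The fifth Wednesday is 1 + 4×7 = February 29.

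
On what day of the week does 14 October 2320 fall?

Thursday

Doomsday rule: the anchor day for the 2300s is Wednesday. For year 20: 20÷12 = 1 r 8, and 8÷4 = 2, so 1+8+2 = 11.
Wednesday + 11 ≡ Sunday — that's 2320's doomsday.
In October the doomsday date is Oct 10.
Oct 14 is 4 days after Oct 10; 4 mod 7 = 4, so Sunday + 4 = Thursday.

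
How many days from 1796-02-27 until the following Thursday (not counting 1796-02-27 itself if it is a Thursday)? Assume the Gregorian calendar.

5

Feb 27, 1796 is a Saturday.
From Saturday to the next Thursday is 5 days.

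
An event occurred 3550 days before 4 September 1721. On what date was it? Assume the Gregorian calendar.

−365 (one year) → Sep 4, 1720 (3185 left).
−366 (one year; includes Feb 29, 1720) → Sep 4, 1719 (2819 left).
−365 (one year) → Sep 4, 1718 (2454 left).
−365 (one year) → Sep 4, 1717 (2089 left).
−365 (one year) → Sep 4, 1716 (1724 left).
−366 (one year; includes Feb 29, 1716) → Sep 4, 1715 (1358 left).
−365 (one year) → Sep 4, 1714 (993 left).
−365 (one year) → Sep 4, 1713 (628 left).
−365 (one year) → Sep 4, 1712 (263 left).
−4 → Aug 31, 1712 (end of Aug, 31 days; 259 left).
−31 → Jul 31, 1712 (end of Jul, 31 days; 228 left).
−31 → Jun 30, 1712 (end of Jun, 30 days; 197 left).
−30 → May 31, 1712 (end of May, 31 days; 167 left).
−31 → Apr 30, 1712 (end of Apr, 30 days; 136 left).
−30 → Mar 31, 1712 (end of Mar, 31 days; 106 left).
−31 → Feb 29, 1712 (end of Feb, 29 days; 75 left).
−29 → Jan 31, 1712 (end of Jan, 31 days; 46 left).
−31 → Dec 31, 1711 (end of Dec, 31 days; 15 left).
−15 → Dec 16, 1711.

December 16, 1711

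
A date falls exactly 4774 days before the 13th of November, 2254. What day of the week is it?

Monday

First find the weekday of Nov 13, 2254. Doomsday rule: the anchor day for the 2200s is Friday. For year 54: 54÷12 = 4 r 6, and 6÷4 = 1, so 4+6+1 = 11.
Friday + 11 ≡ Tuesday — that's 2254's doomsday.
In November the doomsday date is Nov 7.
Nov 13 is 6 days after Nov 7; 6 mod 7 = 6, so Tuesday + 6 = Monday.
4774 mod 7 = 0, so 4774 days before a Monday is Monday − 0 = Monday.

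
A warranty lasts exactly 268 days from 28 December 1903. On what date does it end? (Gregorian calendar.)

Dec has 31 days: +4 → Jan 1, 1904 (264 left).
Jan has 31 days: +31 → Feb 1, 1904 (233 left).
Feb has 29 days: +29 → Mar 1, 1904 (204 left).
Mar has 31 days: +31 → Apr 1, 1904 (173 left).
Apr has 30 days: +30 → May 1, 1904 (143 left).
May has 31 days: +31 → Jun 1, 1904 (112 left).
Jun has 30 days: +30 → Jul 1, 1904 (82 left).
Jul has 31 days: +31 → Aug 1, 1904 (51 left).
Aug has 31 days: +31 → Sep 1, 1904 (20 left).
+20 → Sep 21, 1904.

September 21, 1904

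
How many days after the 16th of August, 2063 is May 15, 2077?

5021

Aug 16, 2063 → Aug 16, 2064: 366 days (Feb 29, 2064 is in that span).
Aug 16, 2064 → Aug 16, 2065: 365 days.
Aug 16, 2065 → Aug 16, 2066: 365 days.
Aug 16, 2066 → Aug 16, 2067: 365 days.
Aug 16, 2067 → Aug 16, 2068: 366 days (Feb 29, 2068 is in that span).
Aug 16, 2068 → Aug 16, 2069: 365 days.
Aug 16, 2069 → Aug 16, 2070: 365 days.
Aug 16, 2070 → Aug 16, 2071: 365 days.
Aug 16, 2071 → Aug 16, 2072: 366 days (Feb 29, 2072 is in that span).
Aug 16, 2072 → Aug 16, 2073: 365 days.
Aug 16, 2073 → Aug 16, 2074: 365 days.
Aug 16, 2074 → Aug 16, 2075: 365 days.
Aug 16, 2075 → Aug 16, 2076: 366 days (Feb 29, 2076 is in that span).
Aug 16, 2076 → Sep 16, 2076: 31 days (August has 31).
Sep 16, 2076 → Oct 16, 2076: 30 days (September has 30).
Oct 16, 2076 → Nov 16, 2076: 31 days (October has 31).
Nov 16, 2076 → Dec 16, 2076: 30 days (November has 30).
Dec 16, 2076 → Jan 16, 2077: 31 days (December has 31).
Jan 16, 2077 → Feb 16, 2077: 31 days (January has 31).
Feb 16, 2077 → Mar 16, 2077: 28 days (February has 28).
Mar 16, 2077 → Apr 16, 2077: 31 days (March has 31).
Apr 16, 2077 → May 15, 2077: 29 days.
Total: 5021 days.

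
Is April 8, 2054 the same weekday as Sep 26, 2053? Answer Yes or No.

From Sep 26, 2053 to Apr 8, 2054 is 194 days.
194 mod 7 = 5, so they are different weekdays.
(Sep 26, 2053 is a Friday; Apr 8, 2054 is a Wednesday.)

No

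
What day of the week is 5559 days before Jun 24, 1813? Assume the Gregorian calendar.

Jun 24, 1813 is a Thursday.
5559 mod 7 = 1, so 5559 days before a Thursday is Thursday − 1 = Wednesday.

Wednesday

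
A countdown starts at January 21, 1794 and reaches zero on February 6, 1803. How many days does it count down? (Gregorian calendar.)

3302

Jan 21, 1794 → Jan 21, 1795: 365 days.
Jan 21, 1795 → Jan 21, 1796: 365 days.
Jan 21, 1796 → Jan 21, 1797: 366 days (Feb 29, 1796 is in that span).
Jan 21, 1797 → Jan 21, 1798: 365 days.
Jan 21, 1798 → Jan 21, 1799: 365 days.
Jan 21, 1799 → Jan 21, 1800: 365 days.
Jan 21, 1800 → Jan 21, 1801: 365 days.
Jan 21, 1801 → Jan 21, 1802: 365 days.
Jan 21, 1802 → Feb 21, 1802: 31 days (January has 31).
Feb 21, 1802 → Mar 21, 1802: 28 days (February has 28).
Mar 21, 1802 → Apr 21, 1802: 31 days (March has 31).
Apr 21, 1802 → May 21, 1802: 30 days (April has 30).
May 21, 1802 → Jun 21, 1802: 31 days (May has 31).
Jun 21, 1802 → Jul 21, 1802: 30 days (June has 30).
Jul 21, 1802 → Aug 21, 1802: 31 days (July has 31).
Aug 21, 1802 → Sep 21, 1802: 31 days (August has 31).
Sep 21, 1802 → Oct 21, 1802: 30 days (September has 30).
Oct 21, 1802 → Nov 21, 1802: 31 days (October has 31).
Nov 21, 1802 → Dec 21, 1802: 30 days (November has 30).
Dec 21, 1802 → Jan 21, 1803: 31 days (December has 31).
Jan 21, 1803 → Feb 6, 1803: 16 days.
Total: 3302 days.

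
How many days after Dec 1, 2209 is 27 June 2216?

Dec 1, 2209 → Dec 1, 2210: 365 days.
Dec 1, 2210 → Dec 1, 2211: 365 days.
Dec 1, 2211 → Dec 1, 2212: 366 days (Feb 29, 2212 is in that span).
Dec 1, 2212 → Dec 1, 2213: 365 days.
Dec 1, 2213 → Dec 1, 2214: 365 days.
Dec 1, 2214 → Dec 1, 2215: 365 days.
Dec 1, 2215 → Jan 1, 2216: 31 days (December has 31).
Jan 1, 2216 → Feb 1, 2216: 31 days (January has 31).
Feb 1, 2216 → Mar 1, 2216: 29 days (February has 29).
Mar 1, 2216 → Apr 1, 2216: 31 days (March has 31).
Apr 1, 2216 → May 1, 2216: 30 days (April has 30).
May 1, 2216 → Jun 1, 2216: 31 days (May has 31).
Jun 1, 2216 → Jun 27, 2216: 26 days.
Total: 2400 days.

2400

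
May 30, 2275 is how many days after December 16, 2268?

Dec 16, 2268 → Dec 16, 2269: 365 days.
Dec 16, 2269 → Dec 16, 2270: 365 days.
Dec 16, 2270 → Dec 16, 2271: 365 days.
Dec 16, 2271 → Dec 16, 2272: 366 days (Feb 29, 2272 is in that span).
Dec 16, 2272 → Dec 16, 2273: 365 days.
Dec 16, 2273 → Dec 16, 2274: 365 days.
Dec 16, 2274 → Jan 16, 2275: 31 days (December has 31).
Jan 16, 2275 → Feb 16, 2275: 31 days (January has 31).
Feb 16, 2275 → Mar 16, 2275: 28 days (February has 28).
Mar 16, 2275 → Apr 16, 2275: 31 days (March has 31).
Apr 16, 2275 → May 16, 2275: 30 days (April has 30).
May 16, 2275 → May 30, 2275: 14 days.
Total: 2356 days.

2356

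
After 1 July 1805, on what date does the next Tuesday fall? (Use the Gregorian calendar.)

July 2, 1805

Jul 1, 1805 is a Monday.
From Monday to the next Tuesday is 1 day.
Jul 1, 1805 + 1 = Jul 2, 1805.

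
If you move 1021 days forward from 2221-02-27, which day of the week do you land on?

Monday

Feb 27, 2221 is a Tuesday.
1021 mod 7 = 6, so 1021 days after a Tuesday is Tuesday + 6 = Monday.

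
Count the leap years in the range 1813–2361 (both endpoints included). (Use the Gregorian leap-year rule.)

Multiples of 4 in [1813,2361]: 137.
Of those, multiples of 100: 5 (not leap unless ÷400).
Multiples of 400: 1.
Leap years = 137 − 5 + 1 = 133.

133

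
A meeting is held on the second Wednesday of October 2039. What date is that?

October 12, 2039

October 1, 2039 is a Saturday.
The first Wednesday is therefore October 5 (4 days later).
The second Wednesday is 5 + 1×7 = October 12.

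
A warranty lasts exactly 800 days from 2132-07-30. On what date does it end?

+365 (one year) → Jul 30, 2133 (435 left).
+365 (one year) → Jul 30, 2134 (70 left).
Jul has 31 days: +2 → Aug 1, 2134 (68 left).
Aug has 31 days: +31 → Sep 1, 2134 (37 left).
Sep has 30 days: +30 → Oct 1, 2134 (7 left).
+7 → Oct 8, 2134.

October 8, 2134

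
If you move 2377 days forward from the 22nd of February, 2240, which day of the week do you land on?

Wednesday

First find the weekday of Feb 22, 2240. Doomsday rule: the anchor day for the 2200s is Friday. For year 40: 40÷12 = 3 r 4, and 4÷4 = 1, so 3+4+1 = 8.
Friday + 8 ≡ Saturday — that's 2240's doomsday.
In February the doomsday date is Feb 29 (2240 is a leap year (divisible by 4)).
Feb 22 is 7 days before Feb 29; 7 mod 7 = 0, so Saturday − 0 = Saturday.
2377 mod 7 = 4, so 2377 days after a Saturday is Saturday + 4 = Wednesday.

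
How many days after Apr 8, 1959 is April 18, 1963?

Apr 8, 1959 → Apr 8, 1960: 366 days (Feb 29, 1960 is in that span).
Apr 8, 1960 → Apr 8, 1961: 365 days.
Apr 8, 1961 → Apr 8, 1962: 365 days.
Apr 8, 1962 → May 8, 1962: 30 days (April has 30).
May 8, 1962 → Jun 8, 1962: 31 days (May has 31).
Jun 8, 1962 → Jul 8, 1962: 30 days (June has 30).
Jul 8, 1962 → Aug 8, 1962: 31 days (July has 31).
Aug 8, 1962 → Sep 8, 1962: 31 days (August has 31).
Sep 8, 1962 → Oct 8, 1962: 30 days (September has 30).
Oct 8, 1962 → Nov 8, 1962: 31 days (October has 31).
Nov 8, 1962 → Dec 8, 1962: 30 days (November has 30).
Dec 8, 1962 → Jan 8, 1963: 31 days (December has 31).
Jan 8, 1963 → Feb 8, 1963: 31 days (January has 31).
Feb 8, 1963 → Mar 8, 1963: 28 days (February has 28).
Mar 8, 1963 → Apr 8, 1963: 31 days (March has 31).
Apr 8, 1963 → Apr 18, 1963: 10 days.
Total: 1471 days.

1471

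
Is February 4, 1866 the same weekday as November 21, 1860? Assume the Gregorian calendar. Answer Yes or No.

No

From Nov 21, 1860 to Feb 4, 1866 is 1901 days.
1901 mod 7 = 4, so they are different weekdays.
(Nov 21, 1860 is a Wednesday; Feb 4, 1866 is a Sunday.)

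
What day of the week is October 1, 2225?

Doomsday rule: the anchor day for the 2200s is Friday. For year 25: 25÷12 = 2 r 1, and 1÷4 = 0, so 2+1+0 = 3.
Friday + 3 ≡ Monday — that's 2225's doomsday.
In October the doomsday date is Oct 10.
Oct 1 is 9 days before Oct 10; 9 mod 7 = 2, so Monday − 2 = Saturday.

Saturday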